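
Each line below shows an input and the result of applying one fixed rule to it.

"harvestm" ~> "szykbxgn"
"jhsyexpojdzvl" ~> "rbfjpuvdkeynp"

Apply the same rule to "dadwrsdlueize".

kfokarjyxcjgj

The rule is to shift every letter 6 places forward in the alphabet (wrapping around), then reverse the string.
On "dadwrsdlueize": the first step gives "jgjcxyjrakofk", and the second then gives "kfokarjyxcjgj".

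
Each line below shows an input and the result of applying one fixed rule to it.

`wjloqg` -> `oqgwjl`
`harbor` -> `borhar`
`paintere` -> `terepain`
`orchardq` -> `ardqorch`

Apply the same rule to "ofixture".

tureofix

In each case the input is transformed by: swap the front and back halves of the string.
So "ofixture" becomes "tureofix".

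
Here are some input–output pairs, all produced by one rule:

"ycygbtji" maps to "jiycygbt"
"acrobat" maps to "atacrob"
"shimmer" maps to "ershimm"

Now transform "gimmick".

ckgimmi

The transformation: move the last 2 characters to the front (rotate right by 2).
On "gimmick" that produces "ckgimmi".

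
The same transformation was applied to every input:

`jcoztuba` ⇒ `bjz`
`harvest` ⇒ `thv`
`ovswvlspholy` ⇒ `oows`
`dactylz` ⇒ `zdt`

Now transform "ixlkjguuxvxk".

viku

Rule — keep one character in every 3, starting at position 1 (positions 1st, 4th, 7th, ...), then move the last character to the front.
Applying both steps to "ixlkjguuxvxk": "ikuv", then "viku".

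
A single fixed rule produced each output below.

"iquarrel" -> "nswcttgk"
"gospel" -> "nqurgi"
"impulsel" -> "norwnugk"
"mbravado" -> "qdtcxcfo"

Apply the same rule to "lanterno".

In each case the input is transformed by: shift every letter 2 places forward in the alphabet (wrapping around), then swap the first and last characters.
"lanterno" → "ncpvgtpq" → "qcpvgtpn".

qcpvgtpn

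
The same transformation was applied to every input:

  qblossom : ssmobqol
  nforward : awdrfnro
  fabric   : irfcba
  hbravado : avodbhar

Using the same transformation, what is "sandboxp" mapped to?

obpxasdn

In each case the input is transformed by: swap the front and back halves of the string, then swap each adjacent pair of characters (1↔2, 3↔4, ...).
Working it through for "sandboxp": intermediate "boxpsand", final "obpxasdn".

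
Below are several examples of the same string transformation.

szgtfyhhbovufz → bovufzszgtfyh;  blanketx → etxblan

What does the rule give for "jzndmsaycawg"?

The pattern: swap the front and back halves of the string, then delete the first character.
Starting from "jzndmsaycawg": after the first operation, "aycawgjzndms"; after the second, "ycawgjzndms".

ycawgjzndms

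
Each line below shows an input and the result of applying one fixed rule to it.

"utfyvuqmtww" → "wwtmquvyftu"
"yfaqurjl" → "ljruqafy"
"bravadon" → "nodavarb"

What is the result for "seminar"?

The rule is to reverse the string.
For "seminar" the result is "ranimes".

ranimes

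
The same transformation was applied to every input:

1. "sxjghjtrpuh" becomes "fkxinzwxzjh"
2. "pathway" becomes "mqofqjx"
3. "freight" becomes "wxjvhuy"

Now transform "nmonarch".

hsxdcedq

The rule is to move the last 3 characters to the front (rotate right by 3), then shift every letter 10 places backward in the alphabet (wrapping around).
"nmonarch" → "rchnmona" → "hsxdcedq".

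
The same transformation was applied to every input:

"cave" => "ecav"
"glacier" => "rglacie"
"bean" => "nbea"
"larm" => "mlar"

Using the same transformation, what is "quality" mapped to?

The transformation: move the last character to the front.
For "quality" the result is "yqualit".

yqualit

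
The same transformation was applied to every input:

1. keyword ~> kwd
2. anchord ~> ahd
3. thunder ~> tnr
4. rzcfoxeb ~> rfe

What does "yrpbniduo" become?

ybd

What's happening: keep one character in every 3, starting at position 1 (positions 1st, 4th, 7th, ...).
"yrpbniduo" → "ybd".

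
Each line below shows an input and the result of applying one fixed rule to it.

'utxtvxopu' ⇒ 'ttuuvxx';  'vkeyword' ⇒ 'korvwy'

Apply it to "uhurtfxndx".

Each output is the input with this applied: sort the characters into alphabetical order, then delete the first 2 characters.
"uhurtfxndx" → "dfhnrtuuxx" → "hnrtuuxx".

hnrtuuxx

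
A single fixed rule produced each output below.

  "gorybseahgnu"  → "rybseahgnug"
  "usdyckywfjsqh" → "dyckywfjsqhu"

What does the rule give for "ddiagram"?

iagramd

Looking at the pairs, the operation is to move the first 2 characters to the end (rotate left by 2), then delete the last character.
Applying both steps to "ddiagram": "iagramdd", then "iagramd".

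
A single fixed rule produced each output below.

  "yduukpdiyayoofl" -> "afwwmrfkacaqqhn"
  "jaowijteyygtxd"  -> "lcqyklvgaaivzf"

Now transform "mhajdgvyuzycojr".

ojclfixawbaeqlt

The transformation: shift every letter 2 places forward in the alphabet (wrapping around).
So "mhajdgvyuzycojr" becomes "ojclfixawbaeqlt".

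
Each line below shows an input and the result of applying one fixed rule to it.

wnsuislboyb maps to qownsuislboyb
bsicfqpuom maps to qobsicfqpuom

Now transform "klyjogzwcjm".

qoklyjogzwcjm

The rule is to prepend "qo".
On "klyjogzwcjm" that produces "qoklyjogzwcjm".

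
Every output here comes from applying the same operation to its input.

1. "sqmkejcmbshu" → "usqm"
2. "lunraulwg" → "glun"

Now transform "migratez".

Rule — move the first 3 characters to the end (rotate left by 3), then keep only the last 4 characters.
"migratez" → "ratezmig" → "zmig".

zmig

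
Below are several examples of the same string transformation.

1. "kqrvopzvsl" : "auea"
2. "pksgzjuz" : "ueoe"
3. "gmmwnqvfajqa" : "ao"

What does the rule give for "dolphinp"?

What's happening: shift every letter 5 places forward in the alphabet (wrapping around), then keep only the vowels.
On "dolphinp": the first step gives "itqumnsu", and the second then gives "iuu".

iuu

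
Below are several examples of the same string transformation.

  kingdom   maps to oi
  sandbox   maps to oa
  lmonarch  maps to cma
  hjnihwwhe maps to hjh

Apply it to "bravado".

dr

In each case the input is transformed by: move the last 3 characters to the front (rotate right by 3), then keep one character in every 3, starting at position 2 (positions 2nd, 5th, 8th, ...).
"bravado" → "adobrav" → "dr".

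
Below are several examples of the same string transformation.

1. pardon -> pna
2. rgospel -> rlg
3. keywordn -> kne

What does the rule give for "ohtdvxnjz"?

ozh

In each case the input is transformed by: take characters alternately from the front and the back (1st, last, 2nd, 2nd-last, ...), then keep only the first 3 characters.
On "ohtdvxnjz": the first step gives "ozhjtndxv", and the second then gives "ozh".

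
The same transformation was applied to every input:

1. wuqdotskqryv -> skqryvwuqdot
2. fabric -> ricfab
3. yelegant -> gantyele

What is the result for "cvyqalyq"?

alyqcvyq

Looking at the pairs, the operation is to swap the front and back halves of the string.
So "cvyqalyq" becomes "alyqcvyq".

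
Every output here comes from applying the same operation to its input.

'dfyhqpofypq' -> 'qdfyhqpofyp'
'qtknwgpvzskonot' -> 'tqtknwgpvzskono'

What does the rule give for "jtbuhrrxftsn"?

njtbuhrrxfts

The rule is to move the last character to the front.
For "jtbuhrrxftsn" the result is "njtbuhrrxfts".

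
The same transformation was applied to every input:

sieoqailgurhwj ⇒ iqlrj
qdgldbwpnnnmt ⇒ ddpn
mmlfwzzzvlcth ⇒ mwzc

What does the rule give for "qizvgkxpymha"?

The transformation: keep one character in every 3, starting at position 2 (positions 2nd, 5th, 8th, ...).
Applying that to "qizvgkxpymha" gives "igph".

igph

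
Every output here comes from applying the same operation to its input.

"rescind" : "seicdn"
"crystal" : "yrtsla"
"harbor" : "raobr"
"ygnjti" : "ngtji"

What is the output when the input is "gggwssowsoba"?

ggswosswboa

The rule is to delete the first character, then swap each adjacent pair of characters (1↔2, 3↔4, ...).
"gggwssowsoba" → "ggwssowsoba" → "ggswosswboa".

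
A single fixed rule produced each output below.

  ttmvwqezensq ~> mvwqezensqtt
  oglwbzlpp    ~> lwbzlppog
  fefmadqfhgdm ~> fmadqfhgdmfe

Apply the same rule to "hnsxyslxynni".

sxyslxynnihn

The transformation: move the first 2 characters to the end (rotate left by 2).
For "hnsxyslxynni" the result is "sxyslxynnihn".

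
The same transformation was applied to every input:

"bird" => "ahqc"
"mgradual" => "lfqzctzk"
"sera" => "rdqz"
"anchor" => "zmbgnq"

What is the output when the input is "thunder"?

Looking at the pairs, the operation is to shift every letter 1 place backward in the alphabet (wrapping around).
On "thunder" that produces "sgtmcdq".

sgtmcdq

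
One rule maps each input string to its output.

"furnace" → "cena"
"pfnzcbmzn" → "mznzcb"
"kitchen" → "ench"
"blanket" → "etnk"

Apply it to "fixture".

Looking at the pairs, the operation is to delete the first 3 characters, then swap the front and back halves of the string.
On "fixture": the first step gives "ture", and the second then gives "retu".

retu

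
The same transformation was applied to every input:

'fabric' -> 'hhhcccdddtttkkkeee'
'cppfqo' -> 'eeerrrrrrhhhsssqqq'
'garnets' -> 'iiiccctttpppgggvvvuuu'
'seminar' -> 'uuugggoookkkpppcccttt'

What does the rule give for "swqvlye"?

The pattern: shift every letter 2 places forward in the alphabet (wrapping around), then repeat every character 3 times.
For "swqvlye", step one produces "uysxnag"; step two turns that into "uuuyyysssxxxnnnaaaggg".

uuuyyysssxxxnnnaaaggg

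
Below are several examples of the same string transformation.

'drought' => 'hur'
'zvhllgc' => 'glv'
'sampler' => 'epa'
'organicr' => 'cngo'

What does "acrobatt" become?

tbra

Each output is the input with this applied: reverse the string, then keep every other character starting from the second (positions 2nd, 4th, 6th, ...).
On "acrobatt": the first step gives "ttaborca", and the second then gives "tbra".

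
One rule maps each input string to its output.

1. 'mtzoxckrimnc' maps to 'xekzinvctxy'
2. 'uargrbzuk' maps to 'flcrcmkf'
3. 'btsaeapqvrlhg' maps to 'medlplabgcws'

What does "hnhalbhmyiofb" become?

syslwmsxjtzq

Looking at the pairs, the operation is to delete the last character, then shift every letter 11 places forward in the alphabet (wrapping around).
Starting from "hnhalbhmyiofb": after the first operation, "hnhalbhmyiof"; after the second, "syslwmsxjtzq".
(Check on "mtzoxckrimnc": → "mtzoxckrimn" → "xekzinvctxy" ✓)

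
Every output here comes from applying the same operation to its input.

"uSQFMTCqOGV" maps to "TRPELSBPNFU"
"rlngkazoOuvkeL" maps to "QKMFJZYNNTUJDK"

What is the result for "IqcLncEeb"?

HPBKMBDDA

Rule — shift every letter 1 place backward in the alphabet (wrapping around), then convert every letter to uppercase.
For "IqcLncEeb", step one produces "HpbKmbDda"; step two turns that into "HPBKMBDDA".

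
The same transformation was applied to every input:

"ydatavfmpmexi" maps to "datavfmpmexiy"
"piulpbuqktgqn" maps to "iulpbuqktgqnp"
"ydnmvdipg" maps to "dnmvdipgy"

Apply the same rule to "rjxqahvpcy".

Looking at the pairs, the operation is to move the first character to the end.
Applying that to "rjxqahvpcy" gives "jxqahvpcyr".

jxqahvpcyr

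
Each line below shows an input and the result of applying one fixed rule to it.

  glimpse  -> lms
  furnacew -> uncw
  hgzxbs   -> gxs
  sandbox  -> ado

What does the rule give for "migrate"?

The transformation: keep every other character starting from the second (positions 2nd, 4th, 6th, ...).
Applying that to "migrate" gives "irt".

irt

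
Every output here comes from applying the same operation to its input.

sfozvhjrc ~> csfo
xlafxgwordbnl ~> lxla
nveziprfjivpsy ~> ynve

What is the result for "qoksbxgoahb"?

The transformation: move the first 3 characters to the end (rotate left by 3), then keep only the last 4 characters.
Working it through for "qoksbxgoahb": intermediate "sbxgoahbqok", final "bqok".

bqok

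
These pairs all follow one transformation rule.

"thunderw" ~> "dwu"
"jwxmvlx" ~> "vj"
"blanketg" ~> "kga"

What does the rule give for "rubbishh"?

ihb

The rule is to move the first 3 characters to the end (rotate left by 3), then keep one character in every 3, starting at position 2 (positions 2nd, 5th, 8th, ...).
Applying both steps to "rubbishh": "bishhrub", then "ihb".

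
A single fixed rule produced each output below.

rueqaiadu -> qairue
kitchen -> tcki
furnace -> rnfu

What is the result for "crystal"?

yscr

The pattern: delete the last 3 characters, then swap the front and back halves of the string.
Starting from "crystal": after the first operation, "crys"; after the second, "yscr".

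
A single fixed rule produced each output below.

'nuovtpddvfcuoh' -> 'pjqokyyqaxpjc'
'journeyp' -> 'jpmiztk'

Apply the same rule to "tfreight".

Each output is the input with this applied: shift every letter 5 places backward in the alphabet (wrapping around), then delete the first character.
Starting from "tfreight": after the first operation, "oamzdbco"; after the second, "amzdbco".

amzdbco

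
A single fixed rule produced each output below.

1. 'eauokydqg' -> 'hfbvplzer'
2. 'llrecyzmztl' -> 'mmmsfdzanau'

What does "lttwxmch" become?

imuuxynd

Rule — move the last character to the front, then shift every letter 1 place forward in the alphabet (wrapping around).
For "lttwxmch" the result is "imuuxynd".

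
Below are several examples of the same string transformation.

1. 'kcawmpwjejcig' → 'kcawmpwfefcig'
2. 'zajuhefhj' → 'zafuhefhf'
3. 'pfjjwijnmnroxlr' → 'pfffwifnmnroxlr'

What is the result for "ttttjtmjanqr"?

ttttftmfanqr

The rule is to replace every "j" with "f".
"ttttjtmjanqr" → "ttttftmfanqr".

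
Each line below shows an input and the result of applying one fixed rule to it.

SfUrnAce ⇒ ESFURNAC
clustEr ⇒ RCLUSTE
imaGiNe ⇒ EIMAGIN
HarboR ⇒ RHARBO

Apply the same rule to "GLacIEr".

RGLACIE

Rule — move the last character to the front, then convert every letter to uppercase.
For "GLacIEr", step one produces "rGLacIE"; step two turns that into "RGLACIE".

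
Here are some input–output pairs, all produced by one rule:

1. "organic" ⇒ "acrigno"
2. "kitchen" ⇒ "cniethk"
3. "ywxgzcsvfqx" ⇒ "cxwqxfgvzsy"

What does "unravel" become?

The transformation: take characters alternately from the front and the back (1st, last, 2nd, 2nd-last, ...), then swap the first and last characters.
Starting from "unravel": after the first operation, "ulnerva"; after the second, "alnervu".
(Check on "kitchen": → "kniethc" → "cniethk" ✓)

alnervu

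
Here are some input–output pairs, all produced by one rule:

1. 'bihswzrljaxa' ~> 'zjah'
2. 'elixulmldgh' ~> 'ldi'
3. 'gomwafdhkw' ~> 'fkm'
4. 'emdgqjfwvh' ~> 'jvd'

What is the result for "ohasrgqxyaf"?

gya

The pattern: keep one character in every 3, starting at position 3 (positions 3rd, 6th, 9th, ...), then move the first character to the end.
Starting from "ohasrgqxyaf": after the first operation, "agy"; after the second, "gya".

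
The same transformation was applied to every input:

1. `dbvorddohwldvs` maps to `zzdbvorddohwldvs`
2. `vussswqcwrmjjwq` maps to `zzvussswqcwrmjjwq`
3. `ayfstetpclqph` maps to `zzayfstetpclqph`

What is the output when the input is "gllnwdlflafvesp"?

The transformation: prepend "zz".
So "gllnwdlflafvesp" becomes "zzgllnwdlflafvesp".

zzgllnwdlflafvesp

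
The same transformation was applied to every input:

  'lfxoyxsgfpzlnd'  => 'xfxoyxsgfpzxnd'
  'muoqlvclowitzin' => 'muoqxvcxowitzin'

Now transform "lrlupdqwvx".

What's happening: replace every "l" with "x".
On "lrlupdqwvx" that produces "xrxupdqwvx".

xrxupdqwvx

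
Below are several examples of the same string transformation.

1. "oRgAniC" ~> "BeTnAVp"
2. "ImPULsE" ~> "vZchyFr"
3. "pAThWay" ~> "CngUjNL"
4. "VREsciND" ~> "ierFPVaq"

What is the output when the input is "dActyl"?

QnPGLY

The pattern: flip the case of every letter, then shift every letter 13 places forward in the alphabet (wrapping around) — i.e. ROT13.
Doing the same to "dActyl": "QnPGLY".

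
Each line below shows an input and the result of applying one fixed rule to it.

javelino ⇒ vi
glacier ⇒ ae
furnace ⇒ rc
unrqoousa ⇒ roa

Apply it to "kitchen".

te

Each output is the input with this applied: keep one character in every 3, starting at position 3 (positions 3rd, 6th, 9th, ...).
Applying that to "kitchen" gives "te".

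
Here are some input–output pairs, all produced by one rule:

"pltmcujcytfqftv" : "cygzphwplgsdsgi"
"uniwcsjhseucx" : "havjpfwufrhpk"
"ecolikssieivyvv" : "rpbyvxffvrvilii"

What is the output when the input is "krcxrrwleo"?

xepkeejyrb

Each output is the input with this applied: shift every letter 13 places forward in the alphabet (wrapping around) — i.e. ROT13.
"krcxrrwleo" → "xepkeejyrb".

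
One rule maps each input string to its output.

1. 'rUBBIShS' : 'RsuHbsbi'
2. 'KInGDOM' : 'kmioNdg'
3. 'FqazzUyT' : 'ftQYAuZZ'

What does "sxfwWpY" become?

Rule — flip the case of every letter, then take characters alternately from the front and the back (1st, last, 2nd, 2nd-last, ...).
For "sxfwWpY", step one produces "SXFWwPy"; step two turns that into "SyXPFwW".

SyXPFwW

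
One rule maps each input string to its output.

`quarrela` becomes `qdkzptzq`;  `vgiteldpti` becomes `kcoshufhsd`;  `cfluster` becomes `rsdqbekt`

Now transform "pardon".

In each case the input is transformed by: shift every letter 1 place backward in the alphabet (wrapping around), then swap the front and back halves of the string.
On "pardon": the first step gives "ozqcnm", and the second then gives "cnmozq".

cnmozq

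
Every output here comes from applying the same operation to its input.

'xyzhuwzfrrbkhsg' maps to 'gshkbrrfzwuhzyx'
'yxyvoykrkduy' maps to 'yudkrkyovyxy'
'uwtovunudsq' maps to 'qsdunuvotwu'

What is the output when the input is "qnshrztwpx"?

xpwtzrhsnq

The pattern: reverse the string.
"qnshrztwpx" → "xpwtzrhsnq".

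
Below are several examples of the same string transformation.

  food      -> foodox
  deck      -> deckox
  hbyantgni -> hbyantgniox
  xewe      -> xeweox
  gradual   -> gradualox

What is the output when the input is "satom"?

The pattern: append "ox".
Doing the same to "satom": "satomox".

satomox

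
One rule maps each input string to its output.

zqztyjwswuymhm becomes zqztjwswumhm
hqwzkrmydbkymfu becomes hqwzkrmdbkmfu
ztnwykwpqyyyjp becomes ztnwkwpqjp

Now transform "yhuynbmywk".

What's happening: remove every "y".
"yhuynbmywk" → "hunbmwk".

hunbmwk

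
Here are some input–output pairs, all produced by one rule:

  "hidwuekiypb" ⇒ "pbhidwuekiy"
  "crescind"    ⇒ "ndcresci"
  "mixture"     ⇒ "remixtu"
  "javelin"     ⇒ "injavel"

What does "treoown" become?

Rule — move the last 2 characters to the front (rotate right by 2).
Applying that to "treoown" gives "wntreoo".

wntreoo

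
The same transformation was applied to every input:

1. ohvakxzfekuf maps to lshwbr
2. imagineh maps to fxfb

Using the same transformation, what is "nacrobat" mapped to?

In each case the input is transformed by: keep every other character starting from the first (positions 1st, 3rd, 5th, ...), then shift every letter 3 places backward in the alphabet (wrapping around).
Working it through for "nacrobat": intermediate "ncoa", final "kzlx".

kzlx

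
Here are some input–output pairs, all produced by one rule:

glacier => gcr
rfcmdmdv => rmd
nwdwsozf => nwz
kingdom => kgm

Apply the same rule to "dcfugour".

duu

Looking at the pairs, the operation is to keep one character in every 3, starting at position 1 (positions 1st, 4th, 7th, ...).
So "dcfugour" becomes "duu".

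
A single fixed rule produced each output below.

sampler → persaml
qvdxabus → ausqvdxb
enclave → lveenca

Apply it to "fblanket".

The rule is to move the last 3 characters to the front (rotate right by 3), then swap the first and last characters.
Starting from "fblanket": after the first operation, "ketfblan"; after the second, "netfblak".
(Check on "enclave": → "aveencl" → "lveenca" ✓)

netfblak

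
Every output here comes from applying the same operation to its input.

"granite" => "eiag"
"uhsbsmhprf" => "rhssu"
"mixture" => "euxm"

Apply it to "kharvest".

Rule — keep every other character starting from the first (positions 1st, 3rd, 5th, ...), then reverse the string.
Working it through for "kharvest": intermediate "kavs", final "svak".
(Check on "uhsbsmhprf": → "usshr" → "rhssu" ✓)

svak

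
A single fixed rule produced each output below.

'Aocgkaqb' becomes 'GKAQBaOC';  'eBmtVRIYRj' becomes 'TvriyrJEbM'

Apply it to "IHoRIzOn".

The transformation: flip the case of every letter, then move the first 3 characters to the end (rotate left by 3).
On "IHoRIzOn": the first step gives "ihOriZoN", and the second then gives "riZoNihO".

riZoNihO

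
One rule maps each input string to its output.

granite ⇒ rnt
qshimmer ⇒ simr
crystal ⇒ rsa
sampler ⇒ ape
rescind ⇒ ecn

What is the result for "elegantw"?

In each case the input is transformed by: keep every other character starting from the second (positions 2nd, 4th, 6th, ...).
"elegantw" → "lgnw".

lgnw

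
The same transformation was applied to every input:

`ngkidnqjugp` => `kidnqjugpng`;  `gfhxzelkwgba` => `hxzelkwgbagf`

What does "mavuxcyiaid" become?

vuxcyiaidma

In each case the input is transformed by: move the first 2 characters to the end (rotate left by 2).
So "mavuxcyiaid" becomes "vuxcyiaidma".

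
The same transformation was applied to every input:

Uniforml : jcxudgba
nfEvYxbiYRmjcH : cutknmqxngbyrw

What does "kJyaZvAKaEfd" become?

Rule — shift every letter 11 places backward in the alphabet (wrapping around), then convert every letter to lowercase.
Working it through for "kJyaZvAKaEfd": intermediate "zYnpOkPZpTus", final "zynpokpzptus".

zynpokpzptus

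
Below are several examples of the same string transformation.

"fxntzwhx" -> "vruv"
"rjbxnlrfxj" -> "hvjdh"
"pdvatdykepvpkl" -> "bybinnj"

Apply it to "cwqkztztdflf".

Looking at the pairs, the operation is to keep every other character starting from the second (positions 2nd, 4th, 6th, ...), then shift every letter 2 places backward in the alphabet (wrapping around).
Working it through for "cwqkztztdflf": intermediate "wkttff", final "uirrdd".

uirrdd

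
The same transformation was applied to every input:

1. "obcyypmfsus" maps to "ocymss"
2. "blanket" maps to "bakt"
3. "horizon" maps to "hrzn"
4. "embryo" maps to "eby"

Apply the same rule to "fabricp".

fbip

The rule is to keep every other character starting from the first (positions 1st, 3rd, 5th, ...).
For "fabricp" the result is "fbip".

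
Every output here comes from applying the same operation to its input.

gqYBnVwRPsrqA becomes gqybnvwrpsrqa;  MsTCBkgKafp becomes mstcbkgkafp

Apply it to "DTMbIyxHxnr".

dtmbiyxhxnr

Each output is the input with this applied: convert every letter to lowercase.
"DTMbIyxHxnr" → "dtmbiyxhxnr".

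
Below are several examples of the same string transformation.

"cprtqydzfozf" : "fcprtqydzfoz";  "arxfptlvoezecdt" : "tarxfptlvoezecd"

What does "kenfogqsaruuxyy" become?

The transformation: move the last character to the front.
"kenfogqsaruuxyy" → "ykenfogqsaruuxy".

ykenfogqsaruuxy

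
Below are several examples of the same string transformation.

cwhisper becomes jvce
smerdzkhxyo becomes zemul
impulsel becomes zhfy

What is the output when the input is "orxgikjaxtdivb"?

etxngvo

The rule is to keep every other character starting from the second (positions 2nd, 4th, 6th, ...), then shift every letter 13 places forward in the alphabet (wrapping around) — i.e. ROT13.
For "orxgikjaxtdivb", step one produces "rgkatib"; step two turns that into "etxngvo".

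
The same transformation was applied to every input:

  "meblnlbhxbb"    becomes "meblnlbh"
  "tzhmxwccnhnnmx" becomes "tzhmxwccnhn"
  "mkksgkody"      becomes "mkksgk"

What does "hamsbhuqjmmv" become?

hamsbhuqj

The transformation: delete the last 3 characters.
On "hamsbhuqjmmv" that produces "hamsbhuqj".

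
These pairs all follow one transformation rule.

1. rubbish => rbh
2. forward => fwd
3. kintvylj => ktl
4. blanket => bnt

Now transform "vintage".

Looking at the pairs, the operation is to keep one character in every 3, starting at position 1 (positions 1st, 4th, 7th, ...).
Applying that to "vintage" gives "vte".

vte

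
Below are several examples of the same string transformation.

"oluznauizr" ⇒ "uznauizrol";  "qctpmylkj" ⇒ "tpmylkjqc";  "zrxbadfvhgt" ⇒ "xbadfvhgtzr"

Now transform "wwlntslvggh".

The transformation: move the first 2 characters to the end (rotate left by 2).
For "wwlntslvggh" the result is "lntslvgghww".

lntslvgghww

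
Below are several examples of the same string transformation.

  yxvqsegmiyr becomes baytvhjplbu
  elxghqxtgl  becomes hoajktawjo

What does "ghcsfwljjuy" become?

The transformation: shift every letter 3 places forward in the alphabet (wrapping around).
For "ghcsfwljjuy" the result is "jkfvizommxb".

jkfvizommxb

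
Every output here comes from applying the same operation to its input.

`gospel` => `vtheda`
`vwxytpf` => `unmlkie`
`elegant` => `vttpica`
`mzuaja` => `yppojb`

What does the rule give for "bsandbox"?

sqqpmhdc

The rule is to shift every letter 11 places backward in the alphabet (wrapping around), then sort the characters into reverse alphabetical order.
For "bsandbox", step one produces "qhpcsqdm"; step two turns that into "sqqpmhdc".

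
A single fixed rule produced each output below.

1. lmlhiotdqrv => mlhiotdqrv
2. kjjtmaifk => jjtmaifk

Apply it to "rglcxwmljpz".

glcxwmljpz

The rule is to delete the first character.
For "rglcxwmljpz" the result is "glcxwmljpz".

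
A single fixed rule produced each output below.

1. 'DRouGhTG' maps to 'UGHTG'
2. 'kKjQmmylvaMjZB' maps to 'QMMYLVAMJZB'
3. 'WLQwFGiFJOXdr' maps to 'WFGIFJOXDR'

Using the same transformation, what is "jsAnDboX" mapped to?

NDBOX

What's happening: delete the first 3 characters, then convert every letter to uppercase.
On "jsAnDboX": the first step gives "nDboX", and the second then gives "NDBOX".
(Check on "DRouGhTG": → "uGhTG" → "UGHTG" ✓)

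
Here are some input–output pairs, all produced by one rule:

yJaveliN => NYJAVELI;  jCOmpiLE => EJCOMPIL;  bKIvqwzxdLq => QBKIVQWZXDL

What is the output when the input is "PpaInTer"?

RPPAINTE

The transformation: move the last character to the front, then convert every letter to uppercase.
On "PpaInTer": the first step gives "rPpaInTe", and the second then gives "RPPAINTE".
(Check on "jCOmpiLE": → "EjCOmpiL" → "EJCOMPIL" ✓)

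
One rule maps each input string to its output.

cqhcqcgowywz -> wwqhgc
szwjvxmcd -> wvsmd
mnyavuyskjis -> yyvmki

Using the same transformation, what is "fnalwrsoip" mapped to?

Looking at the pairs, the operation is to keep every other character starting from the first (positions 1st, 3rd, 5th, ...), then sort the characters into reverse alphabetical order.
Working it through for "fnalwrsoip": intermediate "fawsi", final "wsifa".

wsifa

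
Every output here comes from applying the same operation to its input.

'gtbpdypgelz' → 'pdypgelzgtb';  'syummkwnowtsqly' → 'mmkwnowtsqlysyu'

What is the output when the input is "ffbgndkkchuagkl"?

gndkkchuagklffb

Rule — move the first 3 characters to the end (rotate left by 3).
So "ffbgndkkchuagkl" becomes "gndkkchuagklffb".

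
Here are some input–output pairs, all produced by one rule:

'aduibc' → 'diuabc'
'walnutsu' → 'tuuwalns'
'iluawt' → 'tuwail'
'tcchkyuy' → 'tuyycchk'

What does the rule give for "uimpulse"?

What's happening: sort the characters into alphabetical order, then swap the front and back halves of the string.
On "uimpulse": the first step gives "eilmpsuu", and the second then gives "psuueilm".
(Check on "aduibc": → "abcdiu" → "diuabc" ✓)

psuueilm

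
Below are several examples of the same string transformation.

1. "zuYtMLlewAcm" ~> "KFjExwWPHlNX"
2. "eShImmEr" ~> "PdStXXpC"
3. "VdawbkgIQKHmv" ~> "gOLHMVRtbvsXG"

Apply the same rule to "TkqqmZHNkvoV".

eVBBXksyVGZg

Rule — flip the case of every letter, then shift every letter 11 places forward in the alphabet (wrapping around).
Applying both steps to "TkqqmZHNkvoV": "tKQQMzhnKVOv", then "eVBBXksyVGZg".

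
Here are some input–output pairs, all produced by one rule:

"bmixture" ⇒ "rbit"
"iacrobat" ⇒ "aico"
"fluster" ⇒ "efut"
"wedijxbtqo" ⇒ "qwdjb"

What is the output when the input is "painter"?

The rule is to move the last 2 characters to the front (rotate right by 2), then keep every other character starting from the first (positions 1st, 3rd, 5th, ...).
Working it through for "painter": intermediate "erpaint", final "epit".

epit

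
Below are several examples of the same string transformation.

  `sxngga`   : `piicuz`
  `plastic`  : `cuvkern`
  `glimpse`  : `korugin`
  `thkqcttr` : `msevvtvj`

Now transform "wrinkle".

Looking at the pairs, the operation is to shift every letter 2 places forward in the alphabet (wrapping around), then move the first 2 characters to the end (rotate left by 2).
Applying that to "wrinkle" gives "kpmngyt".

kpmngyt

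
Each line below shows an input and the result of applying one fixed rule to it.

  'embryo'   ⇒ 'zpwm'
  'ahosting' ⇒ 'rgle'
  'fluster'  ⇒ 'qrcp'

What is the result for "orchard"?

Looking at the pairs, the operation is to shift every letter 2 places backward in the alphabet (wrapping around), then keep only the last 4 characters.
Applying both steps to "orchard": "mpafypb", then "fypb".

fypb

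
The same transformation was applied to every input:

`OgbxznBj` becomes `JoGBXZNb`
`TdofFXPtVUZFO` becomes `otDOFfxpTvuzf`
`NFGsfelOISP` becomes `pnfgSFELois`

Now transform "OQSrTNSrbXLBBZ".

The pattern: move the last character to the front, then flip the case of every letter.
Starting from "OQSrTNSrbXLBBZ": after the first operation, "ZOQSrTNSrbXLBB"; after the second, "zoqsRtnsRBxlbb".
(Check on "TdofFXPtVUZFO": → "OTdofFXPtVUZF" → "otDOFfxpTvuzf" ✓)

zoqsRtnsRBxlbb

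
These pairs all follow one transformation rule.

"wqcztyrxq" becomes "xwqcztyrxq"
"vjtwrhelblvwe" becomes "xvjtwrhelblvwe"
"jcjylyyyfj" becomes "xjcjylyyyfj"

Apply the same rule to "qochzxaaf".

The rule is to prepend "x".
So "qochzxaaf" becomes "xqochzxaaf".

xqochzxaaf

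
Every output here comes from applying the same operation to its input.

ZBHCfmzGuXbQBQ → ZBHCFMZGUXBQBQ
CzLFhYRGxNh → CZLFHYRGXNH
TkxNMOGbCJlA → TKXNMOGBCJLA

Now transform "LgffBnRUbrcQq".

LGFFBNRUBRCQQ

Each output is the input with this applied: convert every letter to uppercase.
Applying that to "LgffBnRUbrcQq" gives "LGFFBNRUBRCQQ".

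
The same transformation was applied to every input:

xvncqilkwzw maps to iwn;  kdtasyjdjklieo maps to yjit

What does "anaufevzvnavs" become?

The transformation: keep one character in every 3, starting at position 3 (positions 3rd, 6th, 9th, ...), then move the first character to the end.
"anaufevzvnavs" → "aevv" → "evva".

evva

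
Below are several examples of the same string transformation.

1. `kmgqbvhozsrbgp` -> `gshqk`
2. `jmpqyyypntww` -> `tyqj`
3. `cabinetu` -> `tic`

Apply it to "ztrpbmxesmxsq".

What's happening: keep one character in every 3, starting at position 1 (positions 1st, 4th, 7th, ...), then reverse the string.
Applying both steps to "ztrpbmxesmxsq": "zpxmq", then "qmxpz".

qmxpz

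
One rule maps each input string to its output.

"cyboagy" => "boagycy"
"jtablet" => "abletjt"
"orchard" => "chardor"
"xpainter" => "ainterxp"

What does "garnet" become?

rnetga

Rule — move the first 2 characters to the end (rotate left by 2).
For "garnet" the result is "rnetga".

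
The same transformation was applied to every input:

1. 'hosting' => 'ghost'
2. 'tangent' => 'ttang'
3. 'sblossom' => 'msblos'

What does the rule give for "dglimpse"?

edglim

Each output is the input with this applied: move the last 3 characters to the front (rotate right by 3), then delete the first 2 characters.
On "dglimpse": the first step gives "psedglim", and the second then gives "edglim".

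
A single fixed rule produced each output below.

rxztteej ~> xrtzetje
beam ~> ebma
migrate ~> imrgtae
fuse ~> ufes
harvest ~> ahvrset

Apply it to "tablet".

atlbte

The rule is to swap each adjacent pair of characters (1↔2, 3↔4, ...).
So "tablet" becomes "atlbte".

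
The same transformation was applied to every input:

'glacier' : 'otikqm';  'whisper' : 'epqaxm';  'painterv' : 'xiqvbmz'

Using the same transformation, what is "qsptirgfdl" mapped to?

The transformation: shift every letter 8 places forward in the alphabet (wrapping around), then delete the last character.
Applying that to "qsptirgfdl" gives "yaxbqzonl".

yaxbqzonl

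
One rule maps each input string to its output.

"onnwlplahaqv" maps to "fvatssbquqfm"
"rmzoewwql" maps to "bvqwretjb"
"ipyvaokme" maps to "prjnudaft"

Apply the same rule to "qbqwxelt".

jqyvgvbc

Each output is the input with this applied: shift every letter 5 places forward in the alphabet (wrapping around), then move the last 3 characters to the front (rotate right by 3).
Applying both steps to "qbqwxelt": "vgvbcjqy", then "jqyvgvbc".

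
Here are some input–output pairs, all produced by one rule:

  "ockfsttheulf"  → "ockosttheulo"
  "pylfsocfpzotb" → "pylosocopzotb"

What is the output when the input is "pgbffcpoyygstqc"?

What's happening: replace every "f" with "o".
Doing the same to "pgbffcpoyygstqc": "pgboocpoyygstqc".

pgboocpoyygstqc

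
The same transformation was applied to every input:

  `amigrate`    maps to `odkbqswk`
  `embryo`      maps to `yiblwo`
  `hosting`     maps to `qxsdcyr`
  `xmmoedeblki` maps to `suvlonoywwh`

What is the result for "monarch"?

rmbkxyw

Each output is the input with this applied: shift every letter 10 places forward in the alphabet (wrapping around), then reverse the string.
Doing the same to "monarch": "rmbkxyw".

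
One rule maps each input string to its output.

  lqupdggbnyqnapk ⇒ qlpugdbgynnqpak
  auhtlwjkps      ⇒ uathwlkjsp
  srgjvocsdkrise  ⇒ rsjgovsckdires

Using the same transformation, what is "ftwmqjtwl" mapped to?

Rule — swap each adjacent pair of characters (1↔2, 3↔4, ...).
Doing the same to "ftwmqjtwl": "tfmwjqwtl".

tfmwjqwtl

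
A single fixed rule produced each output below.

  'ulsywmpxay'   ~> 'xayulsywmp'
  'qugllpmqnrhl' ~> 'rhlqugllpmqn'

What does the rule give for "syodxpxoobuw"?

buwsyodxpxoo

Each output is the input with this applied: move the last 3 characters to the front (rotate right by 3).
"syodxpxoobuw" → "buwsyodxpxoo".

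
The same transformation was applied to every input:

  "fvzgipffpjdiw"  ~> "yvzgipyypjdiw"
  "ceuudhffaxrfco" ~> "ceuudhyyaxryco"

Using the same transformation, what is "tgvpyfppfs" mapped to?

The rule is to replace every "f" with "y".
Doing the same to "tgvpyfppfs": "tgvpyyppys".

tgvpyyppys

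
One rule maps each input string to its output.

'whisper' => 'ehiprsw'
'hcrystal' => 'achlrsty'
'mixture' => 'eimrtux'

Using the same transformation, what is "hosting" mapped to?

ghinost

The transformation: sort the characters into alphabetical order.
So "hosting" becomes "ghinost".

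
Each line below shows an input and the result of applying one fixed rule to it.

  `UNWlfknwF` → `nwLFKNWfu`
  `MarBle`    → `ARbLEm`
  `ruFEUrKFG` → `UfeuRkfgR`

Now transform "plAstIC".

LaSTicP

The rule is to flip the case of every letter, then move the first character to the end.
Applying both steps to "plAstIC": "PLaSTic", then "LaSTicP".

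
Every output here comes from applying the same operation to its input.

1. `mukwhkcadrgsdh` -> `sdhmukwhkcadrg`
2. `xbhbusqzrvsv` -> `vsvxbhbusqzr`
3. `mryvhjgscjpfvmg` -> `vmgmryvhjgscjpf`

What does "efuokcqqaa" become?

Rule — move the last 3 characters to the front (rotate right by 3).
For "efuokcqqaa" the result is "qaaefuokcq".

qaaefuokcq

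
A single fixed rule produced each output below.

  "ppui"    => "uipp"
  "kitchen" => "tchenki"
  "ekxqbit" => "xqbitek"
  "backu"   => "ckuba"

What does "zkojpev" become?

ojpevzk

The rule is to move the first 2 characters to the end (rotate left by 2).
For "zkojpev" the result is "ojpevzk".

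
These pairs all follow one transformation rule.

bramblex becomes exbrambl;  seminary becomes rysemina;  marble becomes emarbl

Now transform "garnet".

In each case the input is transformed by: swap the front and back halves of the string, then move the first 2 characters to the end (rotate left by 2).
Working it through for "garnet": intermediate "netgar", final "tgarne".

tgarne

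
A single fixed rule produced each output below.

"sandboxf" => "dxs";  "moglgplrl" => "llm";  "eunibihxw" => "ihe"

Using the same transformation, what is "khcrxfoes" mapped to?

Each output is the input with this applied: keep one character in every 3, starting at position 1 (positions 1st, 4th, 7th, ...), then move the first character to the end.
On "khcrxfoes": the first step gives "kro", and the second then gives "rok".

rok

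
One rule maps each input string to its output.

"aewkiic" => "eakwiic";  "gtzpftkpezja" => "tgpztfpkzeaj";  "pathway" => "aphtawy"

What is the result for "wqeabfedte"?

In each case the input is transformed by: swap each adjacent pair of characters (1↔2, 3↔4, ...).
On "wqeabfedte" that produces "qwaefbdeet".

qwaefbdeet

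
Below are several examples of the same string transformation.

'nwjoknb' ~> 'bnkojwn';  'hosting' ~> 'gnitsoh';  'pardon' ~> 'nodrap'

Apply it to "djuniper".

repinujd

What's happening: reverse the string.
On "djuniper" that produces "repinujd".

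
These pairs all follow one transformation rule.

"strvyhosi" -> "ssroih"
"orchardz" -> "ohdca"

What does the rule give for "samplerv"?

pmlea

The rule is to sort the characters into reverse alphabetical order, then delete the first 3 characters.
"samplerv" → "vsrpmlea" → "pmlea".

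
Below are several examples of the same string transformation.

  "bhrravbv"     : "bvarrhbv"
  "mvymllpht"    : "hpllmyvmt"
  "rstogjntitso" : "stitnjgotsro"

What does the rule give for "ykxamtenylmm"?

mlynetmaxkym

What's happening: reverse the string, then move the first character to the end.
Doing the same to "ykxamtenylmm": "mlynetmaxkym".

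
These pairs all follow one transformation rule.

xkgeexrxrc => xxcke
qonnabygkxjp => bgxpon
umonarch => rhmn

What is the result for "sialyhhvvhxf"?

Each output is the input with this applied: keep every other character starting from the second (positions 2nd, 4th, 6th, ...), then move the first 2 characters to the end (rotate left by 2).
For "sialyhhvvhxf", step one produces "ilhvhf"; step two turns that into "hvhfil".

hvhfil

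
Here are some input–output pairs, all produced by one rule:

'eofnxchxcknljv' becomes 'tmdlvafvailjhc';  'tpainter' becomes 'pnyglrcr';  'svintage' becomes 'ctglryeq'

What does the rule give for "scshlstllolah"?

Rule — shift every letter 2 places backward in the alphabet (wrapping around), then swap the first and last characters.
Starting from "scshlstllolah": after the first operation, "qaqfjqrjjmjyf"; after the second, "faqfjqrjjmjyq".

faqfjqrjjmjyq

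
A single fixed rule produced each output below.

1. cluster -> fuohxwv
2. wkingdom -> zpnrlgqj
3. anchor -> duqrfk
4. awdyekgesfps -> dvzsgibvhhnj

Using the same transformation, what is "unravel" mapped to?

xoqhuyd

The transformation: shift every letter 3 places forward in the alphabet (wrapping around), then take characters alternately from the front and the back (1st, last, 2nd, 2nd-last, ...).
Applying both steps to "unravel": "xqudyho", then "xoqhuyd".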